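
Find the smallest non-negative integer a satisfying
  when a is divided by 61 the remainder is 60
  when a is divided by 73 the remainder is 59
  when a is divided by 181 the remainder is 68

133284

From a ≡ 60 (mod 61) write a = 60 + 61t. Substituting into a ≡ 59 (mod 73) gives 61t ≡ 72 (mod 73), and since 61⁻¹ ≡ 6 (mod 73), t ≡ 67. Hence a ≡ 60 + 61·67 = 4147 (mod 4453).
From a ≡ 4147 (mod 4453) write a = 4147 + 4453t. Substituting into a ≡ 68 (mod 181) gives 4453t ≡ 84 (mod 181), and since 109⁻¹ ≡ 93 (mod 181), t ≡ 29. Hence a ≡ 4147 + 4453·29 = 133284 (mod 805993).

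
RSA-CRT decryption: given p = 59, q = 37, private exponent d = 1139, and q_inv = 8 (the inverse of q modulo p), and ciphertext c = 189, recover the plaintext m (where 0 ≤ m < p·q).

d_p = d mod (p−1) = 1139 mod 58 = 37; d_q = d mod (q−1) = 23.
m₁ = c^(d_p) mod p: c ≡ 12 (mod 59), and 12^37 mod 59 = 21.
m₂ = c^(d_q) mod q: c ≡ 4 (mod 37), and 4^23 mod 37 = 25.
h = q_inv·(m₁ − m₂) mod p = 8·(21 − 25) mod 59 = 27.
m = m₂ + h·q = 25 + 27·37 = 1024.

1024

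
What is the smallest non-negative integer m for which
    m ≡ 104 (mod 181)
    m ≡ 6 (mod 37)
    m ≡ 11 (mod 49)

The moduli are pairwise coprime; N = 181·37·49 = 328153.
N/181 = 1813; 1813 ≡ 3 (mod 181); 3·121 ≡ 1, so inverse 121.
N/37 = 8869; 8869 ≡ 26 (mod 37); 26·10 ≡ 1, so inverse 10.
N/49 = 6697; 6697 ≡ 33 (mod 49); 33·3 ≡ 1, so inverse 3.
m ≡ 104·1813·121 + 6·8869·10 + 11·6697·3 = 23567933.
23567933 mod 328153 = 269070.

269070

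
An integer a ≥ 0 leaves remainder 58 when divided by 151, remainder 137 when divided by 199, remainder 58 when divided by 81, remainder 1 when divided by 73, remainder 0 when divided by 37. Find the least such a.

Combine the congruences pairwise.
From a ≡ 58 (mod 151) write a = 58 + 151t. Substituting into a ≡ 137 (mod 199) gives 151t ≡ 79 (mod 199), and since 151⁻¹ ≡ 29 (mod 199), t ≡ 102. Hence a ≡ 58 + 151·102 = 15460 (mod 30049).
From a ≡ 15460 (mod 30049) write a = 15460 + 30049t. Substituting into a ≡ 58 (mod 81) gives 30049t ≡ 69 (mod 81), and since 79⁻¹ ≡ 40 (mod 81), t ≡ 6. Hence a ≡ 15460 + 30049·6 = 195754 (mod 2433969).
From a ≡ 195754 (mod 2433969) write a = 195754 + 2433969t. Substituting into a ≡ 1 (mod 73) gives 2433969t ≡ 33 (mod 73), and since 3⁻¹ ≡ 49 (mod 73), t ≡ 11. Hence a ≡ 195754 + 2433969·11 = 26969413 (mod 177679737).
From a ≡ 26969413 (mod 177679737) write a = 26969413 + 177679737t. Substituting into a ≡ 0 (mod 37) gives 177679737t ≡ 35 (mod 37), and since 2⁻¹ ≡ 19 (mod 37), t ≡ 36. Hence a ≡ 26969413 + 177679737·36 = 6423439945 (mod 6574150269).

6423439945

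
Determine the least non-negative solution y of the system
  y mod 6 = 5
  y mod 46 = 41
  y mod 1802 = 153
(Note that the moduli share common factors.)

Combine the congruences pairwise.
gcd(6, 46) = 2 and 2 | (41 − 5), so the pair is consistent; merging gives y ≡ 41 (mod 138), where 138 = lcm(6, 46).
gcd(138, 1802) = 2 and 2 | (153 − 41), so the pair is consistent; merging gives y ≡ 99263 (mod 124338), where 124338 = lcm(138, 1802).
The solution is unique modulo lcm(6, 46, 1802) = 124338.

99263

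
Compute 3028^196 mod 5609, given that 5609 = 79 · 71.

4924

Mod 79: 3028 ≡ 26; by Fermat, exponent reduces to 196 mod 78 = 40; 26^40 ≡ 26 (mod 79).
Mod 71: 3028 ≡ 46; by Fermat, exponent reduces to 196 mod 70 = 56; 46^56 ≡ 25 (mod 71).
Combine by CRT: x ≡ 26 (mod 79), x ≡ 25 (mod 71) ⇒ x ≡ 4924 (mod 5609).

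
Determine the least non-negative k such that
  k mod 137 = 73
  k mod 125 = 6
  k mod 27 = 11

254756

The moduli are pairwise coprime; N = 137·125·27 = 462375.
N/137 = 3375; 3375 ≡ 87 (mod 137); 87·63 ≡ 1, so inverse 63.
N/125 = 3699; 3699 ≡ 74 (mod 125); 74·49 ≡ 1, so inverse 49.
N/27 = 17125; 17125 ≡ 7 (mod 27); 7·4 ≡ 1, so inverse 4.
k ≡ 73·3375·63 + 6·3699·49 + 11·17125·4 = 17362631.
17362631 mod 462375 = 254756.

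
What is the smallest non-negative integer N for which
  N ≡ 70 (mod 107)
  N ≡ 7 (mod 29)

819

From N ≡ 70 (mod 107) write N = 70 + 107t. Substituting into N ≡ 7 (mod 29) gives 107t ≡ 24 (mod 29), and since 20⁻¹ ≡ 16 (mod 29), t ≡ 7. Hence N ≡ 70 + 107·7 = 819 (mod 3103).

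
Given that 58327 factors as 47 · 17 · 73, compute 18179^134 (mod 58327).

Mod 47: 18179 ≡ 37; by Fermat, exponent reduces to 134 mod 46 = 42; 37^42 ≡ 17 (mod 47).
Mod 17: 18179 ≡ 6; by Fermat, exponent reduces to 134 mod 16 = 6; 6^6 ≡ 8 (mod 17).
Mod 73: 18179 ≡ 2; by Fermat, exponent reduces to 134 mod 72 = 62; 2^62 ≡ 37 (mod 73).
Combine by CRT: x ≡ 17 (mod 47), x ≡ 8 (mod 17), x ≡ 37 (mod 73) ⇒ x ≡ 6315 (mod 58327).

6315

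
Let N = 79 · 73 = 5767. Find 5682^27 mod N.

776

Mod 79: 5682 ≡ 73; 73^27 ≡ 65 (mod 79).
Mod 73: 5682 ≡ 61; 61^27 ≡ 46 (mod 73).
Combine by CRT: x ≡ 65 (mod 79), x ≡ 46 (mod 73) ⇒ x ≡ 776 (mod 5767).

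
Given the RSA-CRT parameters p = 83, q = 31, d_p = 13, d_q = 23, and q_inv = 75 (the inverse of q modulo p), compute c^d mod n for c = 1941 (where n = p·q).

m₁ = c^(d_p) mod p: c ≡ 32 (mod 83), and 32^13 mod 83 = 72.
m₂ = c^(d_q) mod q: c ≡ 19 (mod 31), and 19^23 mod 31 = 9.
h = q_inv·(m₁ − m₂) mod p = 75·(72 − 9) mod 83 = 77.
m = m₂ + h·q = 9 + 77·31 = 2396.

2396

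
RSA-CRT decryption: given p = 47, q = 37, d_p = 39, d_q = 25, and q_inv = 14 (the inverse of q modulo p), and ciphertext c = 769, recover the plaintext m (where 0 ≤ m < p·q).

251

m₁ = c^(d_p) mod p: c ≡ 17 (mod 47), and 17^39 mod 47 = 16.
m₂ = c^(d_q) mod q: c ≡ 29 (mod 37), and 29^25 mod 37 = 29.
h = q_inv·(m₁ − m₂) mod p = 14·(16 − 29) mod 47 = 6.
m = m₂ + h·q = 29 + 6·37 = 251.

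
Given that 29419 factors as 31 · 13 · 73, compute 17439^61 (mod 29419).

17439

Mod 31: 17439 ≡ 17; by Fermat, exponent reduces to 61 mod 30 = 1; 17^1 ≡ 17 (mod 31).
Mod 13: 17439 ≡ 6; by Fermat, exponent reduces to 61 mod 12 = 1; 6^1 ≡ 6 (mod 13).
Mod 73: 17439 ≡ 65; 65^61 ≡ 65 (mod 73).
Combine by CRT: x ≡ 17 (mod 31), x ≡ 6 (mod 13), x ≡ 65 (mod 73) ⇒ x ≡ 17439 (mod 29419).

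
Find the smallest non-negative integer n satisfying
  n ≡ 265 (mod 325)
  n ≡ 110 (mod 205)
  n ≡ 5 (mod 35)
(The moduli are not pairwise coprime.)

25940

gcd(325, 205) = 5 and 5 | (110 − 265), so the pair is consistent; merging gives n ≡ 12615 (mod 13325), where 13325 = lcm(325, 205).
gcd(13325, 35) = 5 and 5 | (5 − 12615), so the pair is consistent; merging gives n ≡ 25940 (mod 93275), where 93275 = lcm(13325, 35).
The solution is unique modulo lcm(325, 205, 35) = 93275.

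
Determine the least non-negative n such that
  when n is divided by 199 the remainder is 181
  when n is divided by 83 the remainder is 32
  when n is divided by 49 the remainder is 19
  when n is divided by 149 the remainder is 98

5020951

The moduli are pairwise coprime; M = 199·83·49·149 = 120590617.
M/199 = 605983; 605983 ≡ 28 (mod 199); 28·64 ≡ 1, so inverse 64.
M/83 = 1452899; 1452899 ≡ 67 (mod 83); 67·57 ≡ 1, so inverse 57.
M/49 = 2461033; 2461033 ≡ 8 (mod 49); 8·43 ≡ 1, so inverse 43.
M/149 = 809333; 809333 ≡ 114 (mod 149); 114·17 ≡ 1, so inverse 17.
n ≡ 181·605983·64 + 32·1452899·57 + 19·2461033·43 + 98·809333·17 = 13028807587.
13028807587 mod 120590617 = 5020951.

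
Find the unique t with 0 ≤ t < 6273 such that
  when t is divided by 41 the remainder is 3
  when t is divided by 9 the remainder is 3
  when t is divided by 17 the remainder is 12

The moduli are pairwise coprime; N = 41·9·17 = 6273.
N/41 = 153; 153 ≡ 30 (mod 41); 30·26 ≡ 1, so inverse 26.
N/9 = 697; 697 ≡ 4 (mod 9); 4·7 ≡ 1, so inverse 7.
N/17 = 369; 369 ≡ 12 (mod 17); 12·10 ≡ 1, so inverse 10.
t ≡ 3·153·26 + 3·697·7 + 12·369·10 = 70851.
70851 mod 6273 = 1848.

1848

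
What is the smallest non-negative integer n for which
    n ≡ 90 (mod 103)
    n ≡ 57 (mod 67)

2871

From n ≡ 90 (mod 103) write n = 90 + 103t. Substituting into n ≡ 57 (mod 67) gives 103t ≡ 34 (mod 67), and since 36⁻¹ ≡ 54 (mod 67), t ≡ 27. Hence n ≡ 90 + 103·27 = 2871 (mod 6901).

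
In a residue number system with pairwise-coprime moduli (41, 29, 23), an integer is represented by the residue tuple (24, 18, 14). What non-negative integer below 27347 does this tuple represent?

25567

Combine the congruences pairwise.
From x ≡ 24 (mod 41) write x = 24 + 41t. Substituting into x ≡ 18 (mod 29) gives 41t ≡ 23 (mod 29), and since 12⁻¹ ≡ 17 (mod 29), t ≡ 14. Hence x ≡ 24 + 41·14 = 598 (mod 1189).
From x ≡ 598 (mod 1189) write x = 598 + 1189t. Substituting into x ≡ 14 (mod 23) gives 1189t ≡ 14 (mod 23), and since 16⁻¹ ≡ 13 (mod 23), t ≡ 21. Hence x ≡ 598 + 1189·21 = 25567 (mod 27347).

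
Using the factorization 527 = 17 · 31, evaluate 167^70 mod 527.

Mod 17: 167 ≡ 14; by Fermat, exponent reduces to 70 mod 16 = 6; 14^6 ≡ 15 (mod 17).
Mod 31: 167 ≡ 12; by Fermat, exponent reduces to 70 mod 30 = 10; 12^10 ≡ 25 (mod 31).
Combine by CRT: x ≡ 15 (mod 17), x ≡ 25 (mod 31) ⇒ x ≡ 304 (mod 527).

304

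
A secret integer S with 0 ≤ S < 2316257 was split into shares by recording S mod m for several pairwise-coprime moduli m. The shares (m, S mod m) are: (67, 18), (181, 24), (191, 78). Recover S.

2087135

From S ≡ 18 (mod 67) write S = 18 + 67t. Substituting into S ≡ 24 (mod 181) gives 67t ≡ 6 (mod 181), and since 67⁻¹ ≡ 154 (mod 181), t ≡ 19. Hence S ≡ 18 + 67·19 = 1291 (mod 12127).
From S ≡ 1291 (mod 12127) write S = 1291 + 12127t. Substituting into S ≡ 78 (mod 191) gives 12127t ≡ 124 (mod 191), and since 94⁻¹ ≡ 63 (mod 191), t ≡ 172. Hence S ≡ 1291 + 12127·172 = 2087135 (mod 2316257).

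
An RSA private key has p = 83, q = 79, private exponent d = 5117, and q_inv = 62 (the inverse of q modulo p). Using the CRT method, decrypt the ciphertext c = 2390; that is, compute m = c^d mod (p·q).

1336

d_p = d mod (p−1) = 5117 mod 82 = 33; d_q = d mod (q−1) = 47.
m₁ = c^(d_p) mod p: c ≡ 66 (mod 83), and 66^33 mod 83 = 8.
m₂ = c^(d_q) mod q: c ≡ 20 (mod 79), and 20^47 mod 79 = 72.
h = q_inv·(m₁ − m₂) mod p = 62·(8 − 72) mod 83 = 16.
m = m₂ + h·q = 72 + 16·79 = 1336.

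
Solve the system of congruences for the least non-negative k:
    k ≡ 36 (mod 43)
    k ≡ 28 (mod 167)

Combine the congruences pairwise.
From k ≡ 36 (mod 43) write k = 36 + 43t. Substituting into k ≡ 28 (mod 167) gives 43t ≡ 159 (mod 167), and since 43⁻¹ ≡ 101 (mod 167), t ≡ 27. Hence k ≡ 36 + 43·27 = 1197 (mod 7181).

1197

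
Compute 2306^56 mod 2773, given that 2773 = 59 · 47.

675

Mod 59: 2306 ≡ 5; 5^56 ≡ 26 (mod 59).
Mod 47: 2306 ≡ 3; by Fermat, exponent reduces to 56 mod 46 = 10; 3^10 ≡ 17 (mod 47).
Combine by CRT: x ≡ 26 (mod 59), x ≡ 17 (mod 47) ⇒ x ≡ 675 (mod 2773).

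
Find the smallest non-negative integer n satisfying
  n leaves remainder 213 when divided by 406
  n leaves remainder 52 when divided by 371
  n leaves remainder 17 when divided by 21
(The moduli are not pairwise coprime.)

24167

Combine the congruences pairwise.
gcd(406, 371) = 7 and 7 | (52 − 213), so the pair is consistent; merging gives n ≡ 2649 (mod 21518), where 21518 = lcm(406, 371).
gcd(21518, 21) = 7 and 7 | (17 − 2649), so the pair is consistent; merging gives n ≡ 24167 (mod 64554), where 64554 = lcm(21518, 21).
The solution is unique modulo lcm(406, 371, 21) = 64554.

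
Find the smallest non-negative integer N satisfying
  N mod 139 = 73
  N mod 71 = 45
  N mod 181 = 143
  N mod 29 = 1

45076383

The moduli are pairwise coprime; M = 139·71·181·29 = 51802381.
M/139 = 372679; 372679 ≡ 20 (mod 139); 20·7 ≡ 1, so inverse 7.
M/71 = 729611; 729611 ≡ 15 (mod 71); 15·19 ≡ 1, so inverse 19.
M/181 = 286201; 286201 ≡ 40 (mod 181); 40·86 ≡ 1, so inverse 86.
M/29 = 1786289; 1786289 ≡ 5 (mod 29); 5·6 ≡ 1, so inverse 6.
N ≡ 73·372679·7 + 45·729611·19 + 143·286201·86 + 1·1786289·6 = 4344674006.
4344674006 mod 51802381 = 45076383.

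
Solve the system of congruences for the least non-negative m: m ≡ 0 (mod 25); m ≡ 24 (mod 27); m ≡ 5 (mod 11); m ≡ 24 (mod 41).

From m ≡ 0 (mod 25) write m = 0 + 25t. Substituting into m ≡ 24 (mod 27) gives 25t ≡ 24 (mod 27), and since 25⁻¹ ≡ 13 (mod 27), t ≡ 15. Hence m ≡ 0 + 25·15 = 375 (mod 675).
From m ≡ 375 (mod 675) write m = 375 + 675t. Substituting into m ≡ 5 (mod 11) gives 675t ≡ 4 (mod 11), and since 4⁻¹ ≡ 3 (mod 11), t ≡ 1. Hence m ≡ 375 + 675·1 = 1050 (mod 7425).
From m ≡ 1050 (mod 7425) write m = 1050 + 7425t. Substituting into m ≡ 24 (mod 41) gives 7425t ≡ 40 (mod 41), and since 4⁻¹ ≡ 31 (mod 41), t ≡ 10. Hence m ≡ 1050 + 7425·10 = 75300 (mod 304425).

75300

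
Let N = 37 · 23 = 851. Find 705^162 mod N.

Mod 37: 705 ≡ 2; by Fermat, exponent reduces to 162 mod 36 = 18; 2^18 ≡ 36 (mod 37).
Mod 23: 705 ≡ 15; by Fermat, exponent reduces to 162 mod 22 = 8; 15^8 ≡ 4 (mod 23).
Combine by CRT: x ≡ 36 (mod 37), x ≡ 4 (mod 23) ⇒ x ≡ 73 (mod 851).

73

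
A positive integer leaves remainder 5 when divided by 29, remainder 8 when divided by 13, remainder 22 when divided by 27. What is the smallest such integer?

From x ≡ 5 (mod 29) write x = 5 + 29t. Substituting into x ≡ 8 (mod 13) gives 29t ≡ 3 (mod 13), and since 3⁻¹ ≡ 9 (mod 13), t ≡ 1. Hence x ≡ 5 + 29·1 = 34 (mod 377).
From x ≡ 34 (mod 377) write x = 34 + 377t. Substituting into x ≡ 22 (mod 27) gives 377t ≡ 15 (mod 27), and since 26⁻¹ ≡ 26 (mod 27), t ≡ 12. Hence x ≡ 34 + 377·12 = 4558 (mod 10179).

4558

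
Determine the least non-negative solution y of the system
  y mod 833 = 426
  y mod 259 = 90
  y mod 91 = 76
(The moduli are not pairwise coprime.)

Combine the congruences pairwise.
gcd(833, 259) = 7 and 7 | (90 − 426), so the pair is consistent; merging gives y ≡ 26249 (mod 30821), where 30821 = lcm(833, 259).
gcd(30821, 91) = 7 and 7 | (76 − 26249), so the pair is consistent; merging gives y ≡ 87891 (mod 400673), where 400673 = lcm(30821, 91).
The solution is unique modulo lcm(833, 259, 91) = 400673.

87891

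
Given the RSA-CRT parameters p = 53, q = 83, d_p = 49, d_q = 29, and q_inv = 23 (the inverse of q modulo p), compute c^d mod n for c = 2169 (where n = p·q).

2780

m₁ = c^(d_p) mod p: c ≡ 49 (mod 53), and 49^49 mod 53 = 24.
m₂ = c^(d_q) mod q: c ≡ 11 (mod 83), and 11^29 mod 83 = 41.
h = q_inv·(m₁ − m₂) mod p = 23·(24 − 41) mod 53 = 33.
m = m₂ + h·q = 41 + 33·83 = 2780.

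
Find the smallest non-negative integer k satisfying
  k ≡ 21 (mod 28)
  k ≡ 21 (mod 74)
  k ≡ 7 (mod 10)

Combine the congruences pairwise.
gcd(28, 74) = 2 and 2 | (21 − 21), so the pair is consistent; merging gives k ≡ 21 (mod 1036), where 1036 = lcm(28, 74).
gcd(1036, 10) = 2 and 2 | (7 − 21), so the pair is consistent; merging gives k ≡ 1057 (mod 5180), where 5180 = lcm(1036, 10).
The solution is unique modulo lcm(28, 74, 10) = 5180.

1057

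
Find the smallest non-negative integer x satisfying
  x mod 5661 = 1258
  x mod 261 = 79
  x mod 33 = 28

gcd(5661, 261) = 9 and 9 | (79 − 1258), so the pair is consistent; merging gives x ≡ 120139 (mod 164169), where 164169 = lcm(5661, 261).
gcd(164169, 33) = 3 and 3 | (28 − 120139), so the pair is consistent; merging gives x ≡ 776815 (mod 1805859), where 1805859 = lcm(164169, 33).
The solution is unique modulo lcm(5661, 261, 33) = 1805859.

776815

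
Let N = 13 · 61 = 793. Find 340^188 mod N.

503

Mod 13: 340 ≡ 2; by Fermat, exponent reduces to 188 mod 12 = 8; 2^8 ≡ 9 (mod 13).
Mod 61: 340 ≡ 35; by Fermat, exponent reduces to 188 mod 60 = 8; 35^8 ≡ 15 (mod 61).
Combine by CRT: x ≡ 9 (mod 13), x ≡ 15 (mod 61) ⇒ x ≡ 503 (mod 793).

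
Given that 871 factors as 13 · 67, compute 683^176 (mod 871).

Mod 13: 683 ≡ 7; by Fermat, exponent reduces to 176 mod 12 = 8; 7^8 ≡ 3 (mod 13).
Mod 67: 683 ≡ 13; by Fermat, exponent reduces to 176 mod 66 = 44; 13^44 ≡ 29 (mod 67).
Combine by CRT: x ≡ 3 (mod 13), x ≡ 29 (mod 67) ⇒ x ≡ 29 (mod 871).

29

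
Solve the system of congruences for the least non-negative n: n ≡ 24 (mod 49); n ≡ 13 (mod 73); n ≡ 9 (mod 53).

102140

The moduli are pairwise coprime; M = 49·73·53 = 189581.
M/49 = 3869; 3869 ≡ 47 (mod 49); 47·24 ≡ 1, so inverse 24.
M/73 = 2597; 2597 ≡ 42 (mod 73); 42·40 ≡ 1, so inverse 40.
M/53 = 3577; 3577 ≡ 26 (mod 53); 26·51 ≡ 1, so inverse 51.
n ≡ 24·3869·24 + 13·2597·40 + 9·3577·51 = 5220827.
5220827 mod 189581 = 102140.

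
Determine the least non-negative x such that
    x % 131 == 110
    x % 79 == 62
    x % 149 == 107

1272120

From x ≡ 110 (mod 131) write x = 110 + 131t. Substituting into x ≡ 62 (mod 79) gives 131t ≡ 31 (mod 79), and since 52⁻¹ ≡ 38 (mod 79), t ≡ 72. Hence x ≡ 110 + 131·72 = 9542 (mod 10349).
From x ≡ 9542 (mod 10349) write x = 9542 + 10349t. Substituting into x ≡ 107 (mod 149) gives 10349t ≡ 101 (mod 149), and since 68⁻¹ ≡ 103 (mod 149), t ≡ 122. Hence x ≡ 9542 + 10349·122 = 1272120 (mod 1542001).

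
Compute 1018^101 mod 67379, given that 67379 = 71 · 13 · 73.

933

Mod 71: 1018 ≡ 24; by Fermat, exponent reduces to 101 mod 70 = 31; 24^31 ≡ 10 (mod 71).
Mod 13: 1018 ≡ 4; by Fermat, exponent reduces to 101 mod 12 = 5; 4^5 ≡ 10 (mod 13).
Mod 73: 1018 ≡ 69; by Fermat, exponent reduces to 101 mod 72 = 29; 69^29 ≡ 57 (mod 73).
Combine by CRT: x ≡ 10 (mod 71), x ≡ 10 (mod 13), x ≡ 57 (mod 73) ⇒ x ≡ 933 (mod 67379).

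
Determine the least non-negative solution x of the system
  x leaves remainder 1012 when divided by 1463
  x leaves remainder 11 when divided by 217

21494

gcd(1463, 217) = 7 and 7 | (11 − 1012), so the pair is consistent; merging gives x ≡ 21494 (mod 45353), where 45353 = lcm(1463, 217).
The solution is unique modulo lcm(1463, 217) = 45353.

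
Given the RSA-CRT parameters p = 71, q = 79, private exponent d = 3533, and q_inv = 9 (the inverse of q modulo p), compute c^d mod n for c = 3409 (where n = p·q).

782

d_p = d mod (p−1) = 3533 mod 70 = 33; d_q = d mod (q−1) = 23.
m₁ = c^(d_p) mod p: c ≡ 1 (mod 71), and 1^33 mod 71 = 1.
m₂ = c^(d_q) mod q: c ≡ 12 (mod 79), and 12^23 mod 79 = 71.
h = q_inv·(m₁ − m₂) mod p = 9·(1 − 71) mod 71 = 9.
m = m₂ + h·q = 71 + 9·79 = 782.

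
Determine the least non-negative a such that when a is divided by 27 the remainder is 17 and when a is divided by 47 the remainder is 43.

1124

From a ≡ 17 (mod 27) write a = 17 + 27t. Substituting into a ≡ 43 (mod 47) gives 27t ≡ 26 (mod 47), and since 27⁻¹ ≡ 7 (mod 47), t ≡ 41. Hence a ≡ 17 + 27·41 = 1124 (mod 1269).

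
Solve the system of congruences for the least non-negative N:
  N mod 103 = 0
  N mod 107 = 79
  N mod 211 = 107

The moduli are pairwise coprime; M = 103·107·211 = 2325431.
M/103 = 22577; 22577 ≡ 20 (mod 103); 20·67 ≡ 1, so inverse 67.
M/107 = 21733; 21733 ≡ 12 (mod 107); 12·9 ≡ 1, so inverse 9.
M/211 = 11021; 11021 ≡ 49 (mod 211); 49·56 ≡ 1, so inverse 56.
N ≡ 0·22577·67 + 79·21733·9 + 107·11021·56 = 81489995.
81489995 mod 2325431 = 99910.

99910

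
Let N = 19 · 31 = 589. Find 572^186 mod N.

349

Mod 19: 572 ≡ 2; by Fermat, exponent reduces to 186 mod 18 = 6; 2^6 ≡ 7 (mod 19).
Mod 31: 572 ≡ 14; by Fermat, exponent reduces to 186 mod 30 = 6; 14^6 ≡ 8 (mod 31).
Combine by CRT: x ≡ 7 (mod 19), x ≡ 8 (mod 31) ⇒ x ≡ 349 (mod 589).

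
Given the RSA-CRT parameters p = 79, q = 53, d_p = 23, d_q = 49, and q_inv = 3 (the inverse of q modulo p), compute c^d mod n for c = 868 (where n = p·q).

m₁ = c^(d_p) mod p: c ≡ 78 (mod 79), and 78^23 mod 79 = 78.
m₂ = c^(d_q) mod q: c ≡ 20 (mod 53), and 20^49 mod 53 = 35.
h = q_inv·(m₁ − m₂) mod p = 3·(78 − 35) mod 79 = 50.
m = m₂ + h·q = 35 + 50·53 = 2685.

2685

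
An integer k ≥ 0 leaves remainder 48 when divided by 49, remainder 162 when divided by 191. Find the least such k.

2645

From k ≡ 48 (mod 49) write k = 48 + 49t. Substituting into k ≡ 162 (mod 191) gives 49t ≡ 114 (mod 191), and since 49⁻¹ ≡ 39 (mod 191), t ≡ 53. Hence k ≡ 48 + 49·53 = 2645 (mod 9359).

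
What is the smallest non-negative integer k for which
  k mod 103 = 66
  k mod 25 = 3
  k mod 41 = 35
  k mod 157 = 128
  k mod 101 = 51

1504652803

From k ≡ 66 (mod 103) write k = 66 + 103t. Substituting into k ≡ 3 (mod 25) gives 103t ≡ 12 (mod 25), and since 3⁻¹ ≡ 17 (mod 25), t ≡ 4. Hence k ≡ 66 + 103·4 = 478 (mod 2575).
From k ≡ 478 (mod 2575) write k = 478 + 2575t. Substituting into k ≡ 35 (mod 41) gives 2575t ≡ 8 (mod 41), and since 33⁻¹ ≡ 5 (mod 41), t ≡ 40. Hence k ≡ 478 + 2575·40 = 103478 (mod 105575).
From k ≡ 103478 (mod 105575) write k = 103478 + 105575t. Substituting into k ≡ 128 (mod 157) gives 105575t ≡ 113 (mod 157), and since 71⁻¹ ≡ 115 (mod 157), t ≡ 121. Hence k ≡ 103478 + 105575·121 = 12878053 (mod 16575275).
From k ≡ 12878053 (mod 16575275) write k = 12878053 + 16575275t. Substituting into k ≡ 51 (mod 101) gives 16575275t ≡ 3 (mod 101), and since 64⁻¹ ≡ 30 (mod 101), t ≡ 90. Hence k ≡ 12878053 + 16575275·90 = 1504652803 (mod 1674102775).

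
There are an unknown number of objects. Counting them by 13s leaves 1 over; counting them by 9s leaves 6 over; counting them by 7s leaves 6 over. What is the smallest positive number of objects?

The moduli are pairwise coprime; M = 13·9·7 = 819.
M/13 = 63; 63 ≡ 11 (mod 13); 11·6 ≡ 1, so inverse 6.
M/9 = 91; 91 ≡ 1 (mod 9), inverse 1.
M/7 = 117; 117 ≡ 5 (mod 7); 5·3 ≡ 1, so inverse 3.
N ≡ 1·63·6 + 6·91·1 + 6·117·3 = 3030.
3030 mod 819 = 573.

573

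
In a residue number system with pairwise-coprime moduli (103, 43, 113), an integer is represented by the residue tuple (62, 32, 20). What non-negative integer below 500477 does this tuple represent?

263536

The moduli are pairwise coprime; N = 103·43·113 = 500477.
N/103 = 4859; 4859 ≡ 18 (mod 103); 18·63 ≡ 1, so inverse 63.
N/43 = 11639; 11639 ≡ 29 (mod 43); 29·3 ≡ 1, so inverse 3.
N/113 = 4429; 4429 ≡ 22 (mod 113); 22·36 ≡ 1, so inverse 36.
x ≡ 62·4859·63 + 32·11639·3 + 20·4429·36 = 23285478.
23285478 mod 500477 = 263536.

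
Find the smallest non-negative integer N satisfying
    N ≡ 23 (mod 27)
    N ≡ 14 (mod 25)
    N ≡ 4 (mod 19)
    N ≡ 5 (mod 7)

42089

From N ≡ 23 (mod 27) write N = 23 + 27t. Substituting into N ≡ 14 (mod 25) gives 27t ≡ 16 (mod 25), and since 2⁻¹ ≡ 13 (mod 25), t ≡ 8. Hence N ≡ 23 + 27·8 = 239 (mod 675).
From N ≡ 239 (mod 675) write N = 239 + 675t. Substituting into N ≡ 4 (mod 19) gives 675t ≡ 12 (mod 19), and since 10⁻¹ ≡ 2 (mod 19), t ≡ 5. Hence N ≡ 239 + 675·5 = 3614 (mod 12825).
From N ≡ 3614 (mod 12825) write N = 3614 + 12825t. Substituting into N ≡ 5 (mod 7) gives 12825t ≡ 3 (mod 7), and since 1⁻¹ ≡ 1 (mod 7), t ≡ 3. Hence N ≡ 3614 + 12825·3 = 42089 (mod 89775).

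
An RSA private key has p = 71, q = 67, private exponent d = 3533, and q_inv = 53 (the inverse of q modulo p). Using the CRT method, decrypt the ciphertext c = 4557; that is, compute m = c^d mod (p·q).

d_p = d mod (p−1) = 3533 mod 70 = 33; d_q = d mod (q−1) = 35.
m₁ = c^(d_p) mod p: c ≡ 13 (mod 71), and 13^33 mod 71 = 21.
m₂ = c^(d_q) mod q: c ≡ 1 (mod 67), and 1^35 mod 67 = 1.
h = q_inv·(m₁ − m₂) mod p = 53·(21 − 1) mod 71 = 66.
m = m₂ + h·q = 1 + 66·67 = 4423.

4423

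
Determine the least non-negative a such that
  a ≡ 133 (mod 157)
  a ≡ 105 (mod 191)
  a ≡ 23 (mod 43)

518861

The moduli are pairwise coprime; N = 157·191·43 = 1289441.
N/157 = 8213; 8213 ≡ 49 (mod 157); 49·141 ≡ 1, so inverse 141.
N/191 = 6751; 6751 ≡ 66 (mod 191); 66·55 ≡ 1, so inverse 55.
N/43 = 29987; 29987 ≡ 16 (mod 43); 16·35 ≡ 1, so inverse 35.
a ≡ 133·8213·141 + 105·6751·55 + 23·29987·35 = 217144949.
217144949 mod 1289441 = 518861.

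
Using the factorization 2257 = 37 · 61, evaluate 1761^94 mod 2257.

2248

Mod 37: 1761 ≡ 22; by Fermat, exponent reduces to 94 mod 36 = 22; 22^22 ≡ 28 (mod 37).
Mod 61: 1761 ≡ 53; by Fermat, exponent reduces to 94 mod 60 = 34; 53^34 ≡ 52 (mod 61).
Combine by CRT: x ≡ 28 (mod 37), x ≡ 52 (mod 61) ⇒ x ≡ 2248 (mod 2257).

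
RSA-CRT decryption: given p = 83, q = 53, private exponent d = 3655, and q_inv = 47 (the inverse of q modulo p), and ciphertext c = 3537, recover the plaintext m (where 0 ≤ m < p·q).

1534

d_p = d mod (p−1) = 3655 mod 82 = 47; d_q = d mod (q−1) = 15.
m₁ = c^(d_p) mod p: c ≡ 51 (mod 83), and 51^47 mod 83 = 40.
m₂ = c^(d_q) mod q: c ≡ 39 (mod 53), and 39^15 mod 53 = 50.
h = q_inv·(m₁ − m₂) mod p = 47·(40 − 50) mod 83 = 28.
m = m₂ + h·q = 50 + 28·53 = 1534.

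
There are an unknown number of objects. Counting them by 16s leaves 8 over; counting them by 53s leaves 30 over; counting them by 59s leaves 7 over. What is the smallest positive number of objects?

The moduli are pairwise coprime; M = 16·53·59 = 50032.
M/16 = 3127; 3127 ≡ 7 (mod 16); 7·7 ≡ 1, so inverse 7.
M/53 = 944; 944 ≡ 43 (mod 53); 43·37 ≡ 1, so inverse 37.
M/59 = 848; 848 ≡ 22 (mod 59); 22·51 ≡ 1, so inverse 51.
N ≡ 8·3127·7 + 30·944·37 + 7·848·51 = 1525688.
1525688 mod 50032 = 24728.

24728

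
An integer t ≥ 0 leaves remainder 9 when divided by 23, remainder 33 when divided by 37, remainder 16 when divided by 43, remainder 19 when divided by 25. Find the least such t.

81544

Combine the congruences pairwise.
From t ≡ 9 (mod 23) write t = 9 + 23s. Substituting into t ≡ 33 (mod 37) gives 23s ≡ 24 (mod 37), and since 23⁻¹ ≡ 29 (mod 37), s ≡ 30. Hence t ≡ 9 + 23·30 = 699 (mod 851).
From t ≡ 699 (mod 851) write t = 699 + 851s. Substituting into t ≡ 16 (mod 43) gives 851s ≡ 5 (mod 43), and since 34⁻¹ ≡ 19 (mod 43), s ≡ 9. Hence t ≡ 699 + 851·9 = 8358 (mod 36593).
From t ≡ 8358 (mod 36593) write t = 8358 + 36593s. Substituting into t ≡ 19 (mod 25) gives 36593s ≡ 11 (mod 25), and since 18⁻¹ ≡ 7 (mod 25), s ≡ 2. Hence t ≡ 8358 + 36593·2 = 81544 (mod 914825).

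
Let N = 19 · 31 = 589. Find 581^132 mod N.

343

Mod 19: 581 ≡ 11; by Fermat, exponent reduces to 132 mod 18 = 6; 11^6 ≡ 1 (mod 19).
Mod 31: 581 ≡ 23; by Fermat, exponent reduces to 132 mod 30 = 12; 23^12 ≡ 2 (mod 31).
Combine by CRT: x ≡ 1 (mod 19), x ≡ 2 (mod 31) ⇒ x ≡ 343 (mod 589).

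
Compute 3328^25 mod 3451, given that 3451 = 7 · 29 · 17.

Mod 7: 3328 ≡ 3; by Fermat, exponent reduces to 25 mod 6 = 1; 3^1 ≡ 3 (mod 7).
Mod 29: 3328 ≡ 22; 22^25 ≡ 6 (mod 29).
Mod 17: 3328 ≡ 13; by Fermat, exponent reduces to 25 mod 16 = 9; 13^9 ≡ 13 (mod 17).
Combine by CRT: x ≡ 3 (mod 7), x ≡ 6 (mod 29), x ≡ 13 (mod 17) ⇒ x ≡ 1543 (mod 3451).

1543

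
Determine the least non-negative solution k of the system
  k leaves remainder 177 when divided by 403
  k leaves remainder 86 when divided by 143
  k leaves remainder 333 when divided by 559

17103

gcd(403, 143) = 13 and 13 | (86 − 177), so the pair is consistent; merging gives k ≡ 3804 (mod 4433), where 4433 = lcm(403, 143).
gcd(4433, 559) = 13 and 13 | (333 − 3804), so the pair is consistent; merging gives k ≡ 17103 (mod 190619), where 190619 = lcm(4433, 559).
The solution is unique modulo lcm(403, 143, 559) = 190619.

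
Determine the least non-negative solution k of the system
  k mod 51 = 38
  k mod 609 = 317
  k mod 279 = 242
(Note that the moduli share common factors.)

512486

gcd(51, 609) = 3 and 3 | (317 − 38), so the pair is consistent; merging gives k ≡ 5189 (mod 10353), where 10353 = lcm(51, 609).
gcd(10353, 279) = 3 and 3 | (242 − 5189), so the pair is consistent; merging gives k ≡ 512486 (mod 962829), where 962829 = lcm(10353, 279).
The solution is unique modulo lcm(51, 609, 279) = 962829.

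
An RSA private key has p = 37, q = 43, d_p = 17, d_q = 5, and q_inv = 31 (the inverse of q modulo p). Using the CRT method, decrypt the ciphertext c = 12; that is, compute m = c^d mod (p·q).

34

m₁ = c^(d_p) mod p: c ≡ 12 (mod 37), and 12^17 mod 37 = 34.
m₂ = c^(d_q) mod q: c ≡ 12 (mod 43), and 12^5 mod 43 = 34.
h = q_inv·(m₁ − m₂) mod p = 31·(34 − 34) mod 37 = 0.
m = m₂ + h·q = 34 + 0·43 = 34.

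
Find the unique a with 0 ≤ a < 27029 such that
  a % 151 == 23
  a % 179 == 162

4100

From a ≡ 23 (mod 151) write a = 23 + 151t. Substituting into a ≡ 162 (mod 179) gives 151t ≡ 139 (mod 179), and since 151⁻¹ ≡ 147 (mod 179), t ≡ 27. Hence a ≡ 23 + 151·27 = 4100 (mod 27029).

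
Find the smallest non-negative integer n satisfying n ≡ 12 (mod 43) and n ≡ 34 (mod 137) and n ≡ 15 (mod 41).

The moduli are pairwise coprime; M = 43·137·41 = 241531.
M/43 = 5617; 5617 ≡ 27 (mod 43); 27·8 ≡ 1, so inverse 8.
M/137 = 1763; 1763 ≡ 119 (mod 137); 119·38 ≡ 1, so inverse 38.
M/41 = 5891; 5891 ≡ 28 (mod 41); 28·22 ≡ 1, so inverse 22.
n ≡ 12·5617·8 + 34·1763·38 + 15·5891·22 = 4761058.
4761058 mod 241531 = 171969.

171969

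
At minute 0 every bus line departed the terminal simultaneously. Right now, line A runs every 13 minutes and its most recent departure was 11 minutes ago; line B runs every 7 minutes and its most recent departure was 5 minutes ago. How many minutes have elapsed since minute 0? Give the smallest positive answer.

From t ≡ 11 (mod 13) write t = 11 + 13s. Substituting into t ≡ 5 (mod 7) gives 13s ≡ 1 (mod 7), and since 6⁻¹ ≡ 6 (mod 7), s ≡ 6. Hence t ≡ 11 + 13·6 = 89 (mod 91).

89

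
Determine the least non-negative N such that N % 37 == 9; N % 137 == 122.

From N ≡ 9 (mod 37) write N = 9 + 37t. Substituting into N ≡ 122 (mod 137) gives 37t ≡ 113 (mod 137), and since 37⁻¹ ≡ 100 (mod 137), t ≡ 66. Hence N ≡ 9 + 37·66 = 2451 (mod 5069).

2451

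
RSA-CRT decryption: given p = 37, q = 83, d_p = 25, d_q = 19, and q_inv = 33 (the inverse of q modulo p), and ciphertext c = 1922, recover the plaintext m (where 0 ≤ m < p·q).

239

m₁ = c^(d_p) mod p: c ≡ 35 (mod 37), and 35^25 mod 37 = 17.
m₂ = c^(d_q) mod q: c ≡ 13 (mod 83), and 13^19 mod 83 = 73.
h = q_inv·(m₁ − m₂) mod p = 33·(17 − 73) mod 37 = 2.
m = m₂ + h·q = 73 + 2·83 = 239.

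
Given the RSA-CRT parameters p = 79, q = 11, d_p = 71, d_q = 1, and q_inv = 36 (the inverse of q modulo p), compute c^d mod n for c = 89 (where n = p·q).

650

m₁ = c^(d_p) mod p: c ≡ 10 (mod 79), and 10^71 mod 79 = 18.
m₂ = c^(d_q) mod q: c ≡ 1 (mod 11), and 1^1 mod 11 = 1.
h = q_inv·(m₁ − m₂) mod p = 36·(18 − 1) mod 79 = 59.
m = m₂ + h·q = 1 + 59·11 = 650.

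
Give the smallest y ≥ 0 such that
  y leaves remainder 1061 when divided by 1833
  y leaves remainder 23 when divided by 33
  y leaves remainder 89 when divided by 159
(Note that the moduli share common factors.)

285176

gcd(1833, 33) = 3 and 3 | (23 − 1061), so the pair is consistent; merging gives y ≡ 2894 (mod 20163), where 20163 = lcm(1833, 33).
gcd(20163, 159) = 3 and 3 | (89 − 2894), so the pair is consistent; merging gives y ≡ 285176 (mod 1068639), where 1068639 = lcm(20163, 159).
The solution is unique modulo lcm(1833, 33, 159) = 1068639.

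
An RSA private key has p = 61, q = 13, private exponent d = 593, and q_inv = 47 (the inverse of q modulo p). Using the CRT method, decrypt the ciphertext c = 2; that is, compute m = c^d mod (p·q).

d_p = d mod (p−1) = 593 mod 60 = 53; d_q = d mod (q−1) = 5.
m₁ = c^(d_p) mod p: c ≡ 2 (mod 61), and 2^53 mod 61 = 51.
m₂ = c^(d_q) mod q: c ≡ 2 (mod 13), and 2^5 mod 13 = 6.
h = q_inv·(m₁ − m₂) mod p = 47·(51 − 6) mod 61 = 41.
m = m₂ + h·q = 6 + 41·13 = 539.

539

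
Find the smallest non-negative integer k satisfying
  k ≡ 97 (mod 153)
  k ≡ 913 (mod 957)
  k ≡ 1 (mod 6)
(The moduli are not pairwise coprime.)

33451

Combine the congruences pairwise.
gcd(153, 957) = 3 and 3 | (913 − 97), so the pair is consistent; merging gives k ≡ 33451 (mod 48807), where 48807 = lcm(153, 957).
gcd(48807, 6) = 3 and 3 | (1 − 33451), so the pair is consistent; merging gives k ≡ 33451 (mod 97614), where 97614 = lcm(48807, 6).
The solution is unique modulo lcm(153, 957, 6) = 97614.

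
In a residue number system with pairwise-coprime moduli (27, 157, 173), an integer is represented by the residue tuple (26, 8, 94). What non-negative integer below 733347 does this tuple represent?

240218

The moduli are pairwise coprime; N = 27·157·173 = 733347.
N/27 = 27161; 27161 ≡ 26 (mod 27); 26·26 ≡ 1, so inverse 26.
N/157 = 4671; 4671 ≡ 118 (mod 157); 118·4 ≡ 1, so inverse 4.
N/173 = 4239; 4239 ≡ 87 (mod 173); 87·2 ≡ 1, so inverse 2.
x ≡ 26·27161·26 + 8·4671·4 + 94·4239·2 = 19307240.
19307240 mod 733347 = 240218.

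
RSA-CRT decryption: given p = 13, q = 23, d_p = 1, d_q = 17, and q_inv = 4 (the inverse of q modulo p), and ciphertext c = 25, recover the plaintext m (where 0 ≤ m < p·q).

64

m₁ = c^(d_p) mod p: c ≡ 12 (mod 13), and 12^1 mod 13 = 12.
m₂ = c^(d_q) mod q: c ≡ 2 (mod 23), and 2^17 mod 23 = 18.
h = q_inv·(m₁ − m₂) mod p = 4·(12 − 18) mod 13 = 2.
m = m₂ + h·q = 18 + 2·23 = 64.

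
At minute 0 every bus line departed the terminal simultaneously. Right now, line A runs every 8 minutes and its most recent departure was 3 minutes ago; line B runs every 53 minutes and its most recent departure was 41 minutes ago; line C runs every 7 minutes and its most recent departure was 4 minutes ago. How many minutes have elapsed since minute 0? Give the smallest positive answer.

Combine the congruences pairwise.
From t ≡ 3 (mod 8) write t = 3 + 8s. Substituting into t ≡ 41 (mod 53) gives 8s ≡ 38 (mod 53), and since 8⁻¹ ≡ 20 (mod 53), s ≡ 18. Hence t ≡ 3 + 8·18 = 147 (mod 424).
From t ≡ 147 (mod 424) write t = 147 + 424s. Substituting into t ≡ 4 (mod 7) gives 424s ≡ 4 (mod 7), and since 4⁻¹ ≡ 2 (mod 7), s ≡ 1. Hence t ≡ 147 + 424·1 = 571 (mod 2968).

571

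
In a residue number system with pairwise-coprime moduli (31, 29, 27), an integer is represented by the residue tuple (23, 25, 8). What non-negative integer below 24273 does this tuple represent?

953

The moduli are pairwise coprime; N = 31·29·27 = 24273.
N/31 = 783; 783 ≡ 8 (mod 31); 8·4 ≡ 1, so inverse 4.
N/29 = 837; 837 ≡ 25 (mod 29); 25·7 ≡ 1, so inverse 7.
N/27 = 899; 899 ≡ 8 (mod 27); 8·17 ≡ 1, so inverse 17.
x ≡ 23·783·4 + 25·837·7 + 8·899·17 = 340775.
340775 mod 24273 = 953.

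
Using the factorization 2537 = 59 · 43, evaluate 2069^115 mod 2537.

Mod 59: 2069 ≡ 4; by Fermat, exponent reduces to 115 mod 58 = 57; 4^57 ≡ 15 (mod 59).
Mod 43: 2069 ≡ 5; by Fermat, exponent reduces to 115 mod 42 = 31; 5^31 ≡ 19 (mod 43).
Combine by CRT: x ≡ 15 (mod 59), x ≡ 19 (mod 43) ⇒ x ≡ 664 (mod 2537).

664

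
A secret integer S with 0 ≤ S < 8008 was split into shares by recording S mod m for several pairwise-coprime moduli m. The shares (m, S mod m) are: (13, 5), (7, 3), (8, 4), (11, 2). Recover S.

6492

From S ≡ 5 (mod 13) write S = 5 + 13t. Substituting into S ≡ 3 (mod 7) gives 13t ≡ 5 (mod 7), and since 6⁻¹ ≡ 6 (mod 7), t ≡ 2. Hence S ≡ 5 + 13·2 = 31 (mod 91).
From S ≡ 31 (mod 91) write S = 31 + 91t. Substituting into S ≡ 4 (mod 8) gives 91t ≡ 5 (mod 8), and since 3⁻¹ ≡ 3 (mod 8), t ≡ 7. Hence S ≡ 31 + 91·7 = 668 (mod 728).
From S ≡ 668 (mod 728) write S = 668 + 728t. Substituting into S ≡ 2 (mod 11) gives 728t ≡ 5 (mod 11), and since 2⁻¹ ≡ 6 (mod 11), t ≡ 8. Hence S ≡ 668 + 728·8 = 6492 (mod 8008).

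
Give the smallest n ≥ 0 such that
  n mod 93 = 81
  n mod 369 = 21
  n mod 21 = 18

61275

Combine the congruences pairwise.
gcd(93, 369) = 3 and 3 | (21 − 81), so the pair is consistent; merging gives n ≡ 4080 (mod 11439), where 11439 = lcm(93, 369).
gcd(11439, 21) = 3 and 3 | (18 − 4080), so the pair is consistent; merging gives n ≡ 61275 (mod 80073), where 80073 = lcm(11439, 21).
The solution is unique modulo lcm(93, 369, 21) = 80073.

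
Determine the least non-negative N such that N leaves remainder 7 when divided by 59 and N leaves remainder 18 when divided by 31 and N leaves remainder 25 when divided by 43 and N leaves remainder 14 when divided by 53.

From N ≡ 7 (mod 59) write N = 7 + 59t. Substituting into N ≡ 18 (mod 31) gives 59t ≡ 11 (mod 31), and since 28⁻¹ ≡ 10 (mod 31), t ≡ 17. Hence N ≡ 7 + 59·17 = 1010 (mod 1829).
From N ≡ 1010 (mod 1829) write N = 1010 + 1829t. Substituting into N ≡ 25 (mod 43) gives 1829t ≡ 4 (mod 43), and since 23⁻¹ ≡ 15 (mod 43), t ≡ 17. Hence N ≡ 1010 + 1829·17 = 32103 (mod 78647).
From N ≡ 32103 (mod 78647) write N = 32103 + 78647t. Substituting into N ≡ 14 (mod 53) gives 78647t ≡ 29 (mod 53), and since 48⁻¹ ≡ 21 (mod 53), t ≡ 26. Hence N ≡ 32103 + 78647·26 = 2076925 (mod 4168291).

2076925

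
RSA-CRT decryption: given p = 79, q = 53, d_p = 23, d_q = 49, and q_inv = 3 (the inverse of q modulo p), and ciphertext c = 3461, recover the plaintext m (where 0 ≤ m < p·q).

3968

m₁ = c^(d_p) mod p: c ≡ 64 (mod 79), and 64^23 mod 79 = 18.
m₂ = c^(d_q) mod q: c ≡ 16 (mod 53), and 16^49 mod 53 = 46.
h = q_inv·(m₁ − m₂) mod p = 3·(18 − 46) mod 79 = 74.
m = m₂ + h·q = 46 + 74·53 = 3968.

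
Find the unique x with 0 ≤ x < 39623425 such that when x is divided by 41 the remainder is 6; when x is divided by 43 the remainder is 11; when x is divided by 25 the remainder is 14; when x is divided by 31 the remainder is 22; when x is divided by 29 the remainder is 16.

38580514

The moduli are pairwise coprime; N = 41·43·25·31·29 = 39623425.
N/41 = 966425; 966425 ≡ 14 (mod 41); 14·3 ≡ 1, so inverse 3.
N/43 = 921475; 921475 ≡ 28 (mod 43); 28·20 ≡ 1, so inverse 20.
N/25 = 1584937; 1584937 ≡ 12 (mod 25); 12·23 ≡ 1, so inverse 23.
N/31 = 1278175; 1278175 ≡ 14 (mod 31); 14·20 ≡ 1, so inverse 20.
N/29 = 1366325; 1366325 ≡ 19 (mod 29); 19·26 ≡ 1, so inverse 26.
x ≡ 6·966425·3 + 11·921475·20 + 14·1584937·23 + 22·1278175·20 + 16·1366325·26 = 1861258064.
1861258064 mod 39623425 = 38580514.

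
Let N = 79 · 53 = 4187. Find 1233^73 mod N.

4089

Mod 79: 1233 ≡ 48; 48^73 ≡ 60 (mod 79).
Mod 53: 1233 ≡ 14; by Fermat, exponent reduces to 73 mod 52 = 21; 14^21 ≡ 8 (mod 53).
Combine by CRT: x ≡ 60 (mod 79), x ≡ 8 (mod 53) ⇒ x ≡ 4089 (mod 4187).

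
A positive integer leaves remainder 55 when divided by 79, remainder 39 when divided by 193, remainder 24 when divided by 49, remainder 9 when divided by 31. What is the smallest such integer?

From m ≡ 55 (mod 79) write m = 55 + 79t. Substituting into m ≡ 39 (mod 193) gives 79t ≡ 177 (mod 193), and since 79⁻¹ ≡ 22 (mod 193), t ≡ 34. Hence m ≡ 55 + 79·34 = 2741 (mod 15247).
From m ≡ 2741 (mod 15247) write m = 2741 + 15247t. Substituting into m ≡ 24 (mod 49) gives 15247t ≡ 27 (mod 49), and since 8⁻¹ ≡ 43 (mod 49), t ≡ 34. Hence m ≡ 2741 + 15247·34 = 521139 (mod 747103).
From m ≡ 521139 (mod 747103) write m = 521139 + 747103t. Substituting into m ≡ 9 (mod 31) gives 747103t ≡ 11 (mod 31), and since 3⁻¹ ≡ 21 (mod 31), t ≡ 14. Hence m ≡ 521139 + 747103·14 = 10980581 (mod 23160193).

10980581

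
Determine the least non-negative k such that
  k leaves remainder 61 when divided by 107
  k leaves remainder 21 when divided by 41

2522

Combine the congruences pairwise.
From k ≡ 61 (mod 107) write k = 61 + 107t. Substituting into k ≡ 21 (mod 41) gives 107t ≡ 1 (mod 41), and since 25⁻¹ ≡ 23 (mod 41), t ≡ 23. Hence k ≡ 61 + 107·23 = 2522 (mod 4387).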